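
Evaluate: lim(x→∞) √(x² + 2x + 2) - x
This is an ∞-∞ indeterminate form.

Combine fractions or rationalize to convert ∞-∞ to 0/0 form:
  lim(x→∞) √(x² + 2x + 2) - x = 1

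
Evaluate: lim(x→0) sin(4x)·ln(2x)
This is a 0·∞ indeterminate form.

Rewrite 0·∞ as a quotient (0/0 or ∞/∞ form), then apply L'Hôpital's rule:
  lim(x→0) sin(4x)·ln(2x) = 0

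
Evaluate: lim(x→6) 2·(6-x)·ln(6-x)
This is a 0·∞ indeterminate form.

Rewrite 0·∞ as a quotient (0/0 or ∞/∞ form), then apply L'Hôpital's rule:
  lim(x→6) 2·(6-x)·ln(6-x) = 0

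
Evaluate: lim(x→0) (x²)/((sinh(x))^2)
This is a 0/0 indeterminate form.

Apply L'Hôpital's rule: differentiate numerator and denominator separately.
  f(x) = x^2   ⇒   f'(x) = 2·x
  g(x) = sinh(x)^2   ⇒   g'(x) = 2·sinh(x)·cosh(x)
  lim(x→0) f'(x)/g'(x) = lim(x→0) (2·x)/(2·sinh(x)·cosh(x))
  = 1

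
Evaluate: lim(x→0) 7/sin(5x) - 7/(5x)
This is an ∞-∞ indeterminate form.

Combine fractions or rationalize to convert ∞-∞ to 0/0 form:
  lim(x→0) 7/sin(5x) - 7/(5x) = 0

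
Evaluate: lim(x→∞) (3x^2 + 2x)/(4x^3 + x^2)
This is an ∞/∞ indeterminate form.

Apply L'Hôpital's rule: differentiate numerator and denominator separately.
  f(x) = 3·x^2 + 2·x   ⇒   f'(x) = 6·x + 2
  g(x) = 4·x^3 + x^2   ⇒   g'(x) = 12·x^2 + 2·x
  lim(x→∞) f'(x)/g'(x) = lim(x→∞) (6·x + 2)/(12·x^2 + 2·x)
  = 0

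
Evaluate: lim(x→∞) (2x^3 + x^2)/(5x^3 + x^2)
This is an ∞/∞ indeterminate form.

Apply L'Hôpital's rule: differentiate numerator and denominator separately.
  f(x) = 2·x^3 + x^2   ⇒   f'(x) = 6·x^2 + 2·x
  g(x) = 5·x^3 + x^2   ⇒   g'(x) = 15·x^2 + 2·x
  lim(x→∞) f'(x)/g'(x) = lim(x→∞) (6·x^2 + 2·x)/(15·x^2 + 2·x)
  = 2/5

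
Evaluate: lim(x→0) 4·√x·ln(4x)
This is a 0·∞ indeterminate form.

Rewrite 0·∞ as a quotient (0/0 or ∞/∞ form), then apply L'Hôpital's rule:
  lim(x→0) 4·√x·ln(4x) = 0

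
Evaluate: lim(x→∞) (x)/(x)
This is an ∞/∞ indeterminate form.

Apply L'Hôpital's rule: differentiate numerator and denominator separately.
  f(x) = x   ⇒   f'(x) = 1
  g(x) = x   ⇒   g'(x) = 1
  lim(x→∞) f'(x)/g'(x) = lim(x→∞) (1)/(1)
  = 1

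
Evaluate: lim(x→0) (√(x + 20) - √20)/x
This is a standard limit.

Factor or rationalize the expression:
  lim(x→0) (√(x + 20) - √20)/x = sqrt(5)/20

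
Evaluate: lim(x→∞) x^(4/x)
This is an exponential indeterminate form.

For exponential indeterminate forms, take the natural log:
  Let L = lim(x→∞) x^(4/x)
  Then ln(L) = lim(x→∞) [exponent × ln(base)]
  Evaluate using L'Hôpital or standard limits, then exponentiate.
  L = 1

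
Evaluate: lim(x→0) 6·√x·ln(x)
This is a 0·∞ indeterminate form.

Rewrite 0·∞ as a quotient (0/0 or ∞/∞ form), then apply L'Hôpital's rule:
  lim(x→0) 6·√x·ln(x) = 0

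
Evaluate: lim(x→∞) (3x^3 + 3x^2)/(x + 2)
This is an ∞/∞ indeterminate form.

Apply L'Hôpital's rule: differentiate numerator and denominator separately.
  f(x) = 3·x^3 + 3·x^2   ⇒   f'(x) = 9·x^2 + 6·x
  g(x) = x + 2   ⇒   g'(x) = 1
  lim(x→∞) f'(x)/g'(x) = lim(x→∞) (9·x^2 + 6·x)/(1)
  = ∞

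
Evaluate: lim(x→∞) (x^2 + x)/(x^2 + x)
This is an ∞/∞ indeterminate form.

Apply L'Hôpital's rule: differentiate numerator and denominator separately.
  f(x) = x^2 + x   ⇒   f'(x) = 2·x + 1
  g(x) = x^2 + x   ⇒   g'(x) = 2·x + 1
  lim(x→∞) f'(x)/g'(x) = lim(x→∞) (2·x + 1)/(2·x + 1)
  = 1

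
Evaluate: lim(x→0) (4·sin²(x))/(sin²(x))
This is a 0/0 indeterminate form.

Apply L'Hôpital's rule: differentiate numerator and denominator separately.
  f(x) = 4·sin(x)^2   ⇒   f'(x) = 8·sin(x)·cos(x)
  g(x) = sin(x)^2   ⇒   g'(x) = 2·sin(x)·cos(x)
  lim(x→0) f'(x)/g'(x) = lim(x→0) (8·sin(x)·cos(x))/(2·sin(x)·cos(x))
  = 4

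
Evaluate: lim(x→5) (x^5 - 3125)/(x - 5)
This is a standard limit.

Factor or rationalize the expression:
  lim(x→5) (x^5 - 3125)/(x - 5) = 3125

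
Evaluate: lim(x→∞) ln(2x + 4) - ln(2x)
This is an ∞-∞ indeterminate form.

Combine fractions or rationalize to convert ∞-∞ to 0/0 form:
  lim(x→∞) ln(2x + 4) - ln(2x) = 0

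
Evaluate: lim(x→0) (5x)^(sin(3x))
This is an exponential indeterminate form.

For exponential indeterminate forms, take the natural log:
  Let L = lim(x→0) (5x)^(sin(3x))
  Then ln(L) = lim(x→0) [exponent × ln(base)]
  Evaluate using L'Hôpital or standard limits, then exponentiate.
  L = 1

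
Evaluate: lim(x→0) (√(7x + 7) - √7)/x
This is a standard limit.

Factor or rationalize the expression:
  lim(x→0) (√(7x + 7) - √7)/x = sqrt(7)/2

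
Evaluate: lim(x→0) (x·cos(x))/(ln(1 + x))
This is a 0/0 indeterminate form.

Apply L'Hôpital's rule: differentiate numerator and denominator separately.
  f(x) = x·cos(x)   ⇒   f'(x) = -x·sin(x) + cos(x)
  g(x) = ln(x + 1)   ⇒   g'(x) = 1/(x + 1)
  lim(x→0) f'(x)/g'(x) = lim(x→0) (-x·sin(x) + cos(x))/(1/(x + 1))
  = 1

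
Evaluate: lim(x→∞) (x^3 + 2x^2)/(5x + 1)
This is an ∞/∞ indeterminate form.

Apply L'Hôpital's rule: differentiate numerator and denominator separately.
  f(x) = x^3 + 2·x^2   ⇒   f'(x) = 3·x^2 + 4·x
  g(x) = 5·x + 1   ⇒   g'(x) = 5
  lim(x→∞) f'(x)/g'(x) = lim(x→∞) (3·x^2 + 4·x)/(5)
  = ∞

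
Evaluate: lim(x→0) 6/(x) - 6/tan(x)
This is an ∞-∞ indeterminate form.

Combine fractions or rationalize to convert ∞-∞ to 0/0 form:
  lim(x→0) 6/(x) - 6/tan(x) = 0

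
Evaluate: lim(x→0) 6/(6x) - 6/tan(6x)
This is an ∞-∞ indeterminate form.

Combine fractions or rationalize to convert ∞-∞ to 0/0 form:
  lim(x→0) 6/(6x) - 6/tan(6x) = 0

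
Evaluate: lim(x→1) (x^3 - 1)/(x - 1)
This is a standard limit.

Factor or rationalize the expression:
  lim(x→1) (x^3 - 1)/(x - 1) = 3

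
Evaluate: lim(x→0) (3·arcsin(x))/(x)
This is a 0/0 indeterminate form.

Apply L'Hôpital's rule: differentiate numerator and denominator separately.
  f(x) = 3·asin(x)   ⇒   f'(x) = 3/sqrt(1 - x^2)
  g(x) = x   ⇒   g'(x) = 1
  lim(x→0) f'(x)/g'(x) = lim(x→0) (3/sqrt(1 - x^2))/(1)
  = 3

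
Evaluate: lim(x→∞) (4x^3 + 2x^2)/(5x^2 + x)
This is an ∞/∞ indeterminate form.

Apply L'Hôpital's rule: differentiate numerator and denominator separately.
  f(x) = 4·x^3 + 2·x^2   ⇒   f'(x) = 12·x^2 + 4·x
  g(x) = 5·x^2 + x   ⇒   g'(x) = 10·x + 1
  lim(x→∞) f'(x)/g'(x) = lim(x→∞) (12·x^2 + 4·x)/(10·x + 1)
  = ∞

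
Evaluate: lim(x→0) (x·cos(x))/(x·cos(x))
This is a 0/0 indeterminate form.

Apply L'Hôpital's rule: differentiate numerator and denominator separately.
  f(x) = x·cos(x)   ⇒   f'(x) = -x·sin(x) + cos(x)
  g(x) = x·cos(x)   ⇒   g'(x) = -x·sin(x) + cos(x)
  lim(x→0) f'(x)/g'(x) = lim(x→0) (-x·sin(x) + cos(x))/(-x·sin(x) + cos(x))
  = 1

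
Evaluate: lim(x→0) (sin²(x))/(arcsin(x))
This is a 0/0 indeterminate form.

Apply L'Hôpital's rule: differentiate numerator and denominator separately.
  f(x) = sin(x)^2   ⇒   f'(x) = 2·sin(x)·cos(x)
  g(x) = asin(x)   ⇒   g'(x) = 1/sqrt(1 - x^2)
  lim(x→0) f'(x)/g'(x) = lim(x→0) (2·sin(x)·cos(x))/(1/sqrt(1 - x^2))
  = 0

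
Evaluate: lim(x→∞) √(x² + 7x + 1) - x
This is an ∞-∞ indeterminate form.

Combine fractions or rationalize to convert ∞-∞ to 0/0 form:
  lim(x→∞) √(x² + 7x + 1) - x = 7/2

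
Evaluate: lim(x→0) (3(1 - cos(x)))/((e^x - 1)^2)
This is a 0/0 indeterminate form.

Apply L'Hôpital's rule: differentiate numerator and denominator separately.
  f(x) = 3 - 3·cos(x)   ⇒   f'(x) = 3·sin(x)
  g(x) = (e^(x) - 1)^2   ⇒   g'(x) = 2·(e^(x) - 1)·e^(x)
  lim(x→0) f'(x)/g'(x) = lim(x→0) (3·sin(x))/(2·(e^(x) - 1)·e^(x))
  = 3/2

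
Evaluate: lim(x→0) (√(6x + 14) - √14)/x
This is a standard limit.

Factor or rationalize the expression:
  lim(x→0) (√(6x + 14) - √14)/x = 3·sqrt(14)/14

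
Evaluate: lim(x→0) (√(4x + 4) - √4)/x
This is a standard limit.

Factor or rationalize the expression:
  lim(x→0) (√(4x + 4) - √4)/x = 1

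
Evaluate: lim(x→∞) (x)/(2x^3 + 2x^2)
This is an ∞/∞ indeterminate form.

Apply L'Hôpital's rule: differentiate numerator and denominator separately.
  f(x) = x   ⇒   f'(x) = 1
  g(x) = 2·x^3 + 2·x^2   ⇒   g'(x) = 6·x^2 + 4·x
  lim(x→∞) f'(x)/g'(x) = lim(x→∞) (1)/(6·x^2 + 4·x)
  = 0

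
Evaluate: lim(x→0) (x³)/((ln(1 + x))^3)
This is a 0/0 indeterminate form.

Apply L'Hôpital's rule: differentiate numerator and denominator separately.
  f(x) = x^3   ⇒   f'(x) = 3·x^2
  g(x) = ln(x + 1)^3   ⇒   g'(x) = 3·ln(x + 1)^2/(x + 1)
  lim(x→0) f'(x)/g'(x) = lim(x→0) (3·x^2)/(3·ln(x + 1)^2/(x + 1))
  = 1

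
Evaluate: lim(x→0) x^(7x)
This is an exponential indeterminate form.

For exponential indeterminate forms, take the natural log:
  Let L = lim(x→0) x^(7x)
  Then ln(L) = lim(x→0) [exponent × ln(base)]
  Evaluate using L'Hôpital or standard limits, then exponentiate.
  L = 1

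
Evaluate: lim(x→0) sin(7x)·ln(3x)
This is a 0·∞ indeterminate form.

Rewrite 0·∞ as a quotient (0/0 or ∞/∞ form), then apply L'Hôpital's rule:
  lim(x→0) sin(7x)·ln(3x) = 0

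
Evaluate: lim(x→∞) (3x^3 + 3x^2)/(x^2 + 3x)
This is an ∞/∞ indeterminate form.

Apply L'Hôpital's rule: differentiate numerator and denominator separately.
  f(x) = 3·x^3 + 3·x^2   ⇒   f'(x) = 9·x^2 + 6·x
  g(x) = x^2 + 3·x   ⇒   g'(x) = 2·x + 3
  lim(x→∞) f'(x)/g'(x) = lim(x→∞) (9·x^2 + 6·x)/(2·x + 3)
  = ∞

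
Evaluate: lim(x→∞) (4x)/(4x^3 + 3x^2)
This is an ∞/∞ indeterminate form.

Apply L'Hôpital's rule: differentiate numerator and denominator separately.
  f(x) = 4·x   ⇒   f'(x) = 4
  g(x) = 4·x^3 + 3·x^2   ⇒   g'(x) = 12·x^2 + 6·x
  lim(x→∞) f'(x)/g'(x) = lim(x→∞) (4)/(12·x^2 + 6·x)
  = 0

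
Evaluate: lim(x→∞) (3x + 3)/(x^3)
This is an ∞/∞ indeterminate form.

Apply L'Hôpital's rule: differentiate numerator and denominator separately.
  f(x) = 3·x + 3   ⇒   f'(x) = 3
  g(x) = x^3   ⇒   g'(x) = 3·x^2
  lim(x→∞) f'(x)/g'(x) = lim(x→∞) (3)/(3·x^2)
  = 0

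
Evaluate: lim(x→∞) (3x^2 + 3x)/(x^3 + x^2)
This is an ∞/∞ indeterminate form.

Apply L'Hôpital's rule: differentiate numerator and denominator separately.
  f(x) = 3·x^2 + 3·x   ⇒   f'(x) = 6·x + 3
  g(x) = x^3 + x^2   ⇒   g'(x) = 3·x^2 + 2·x
  lim(x→∞) f'(x)/g'(x) = lim(x→∞) (6·x + 3)/(3·x^2 + 2·x)
  = 0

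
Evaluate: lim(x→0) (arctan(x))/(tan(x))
This is a 0/0 indeterminate form.

Apply L'Hôpital's rule: differentiate numerator and denominator separately.
  f(x) = atan(x)   ⇒   f'(x) = 1/(x^2 + 1)
  g(x) = tan(x)   ⇒   g'(x) = tan(x)^2 + 1
  lim(x→0) f'(x)/g'(x) = lim(x→0) (1/(x^2 + 1))/(tan(x)^2 + 1)
  = 1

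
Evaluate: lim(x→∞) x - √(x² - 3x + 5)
This is an ∞-∞ indeterminate form.

Combine fractions or rationalize to convert ∞-∞ to 0/0 form:
  lim(x→∞) x - √(x² - 3x + 5) = 3/2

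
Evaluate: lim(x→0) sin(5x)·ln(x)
This is a 0·∞ indeterminate form.

Rewrite 0·∞ as a quotient (0/0 or ∞/∞ form), then apply L'Hôpital's rule:
  lim(x→0) sin(5x)·ln(x) = 0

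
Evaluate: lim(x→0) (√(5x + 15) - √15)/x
This is a standard limit.

Factor or rationalize the expression:
  lim(x→0) (√(5x + 15) - √15)/x = sqrt(15)/6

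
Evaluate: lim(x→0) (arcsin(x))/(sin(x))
This is a 0/0 indeterminate form.

Apply L'Hôpital's rule: differentiate numerator and denominator separately.
  f(x) = asin(x)   ⇒   f'(x) = 1/sqrt(1 - x^2)
  g(x) = sin(x)   ⇒   g'(x) = cos(x)
  lim(x→0) f'(x)/g'(x) = lim(x→0) (1/sqrt(1 - x^2))/(cos(x))
  = 1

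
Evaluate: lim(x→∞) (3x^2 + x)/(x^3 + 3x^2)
This is an ∞/∞ indeterminate form.

Apply L'Hôpital's rule: differentiate numerator and denominator separately.
  f(x) = 3·x^2 + x   ⇒   f'(x) = 6·x + 1
  g(x) = x^3 + 3·x^2   ⇒   g'(x) = 3·x^2 + 6·x
  lim(x→∞) f'(x)/g'(x) = lim(x→∞) (6·x + 1)/(3·x^2 + 6·x)
  = 0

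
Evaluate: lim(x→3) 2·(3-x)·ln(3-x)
This is a 0·∞ indeterminate form.

Rewrite 0·∞ as a quotient (0/0 or ∞/∞ form), then apply L'Hôpital's rule:
  lim(x→3) 2·(3-x)·ln(3-x) = 0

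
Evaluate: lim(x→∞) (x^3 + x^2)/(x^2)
This is an ∞/∞ indeterminate form.

Apply L'Hôpital's rule: differentiate numerator and denominator separately.
  f(x) = x^3 + x^2   ⇒   f'(x) = 3·x^2 + 2·x
  g(x) = x^2   ⇒   g'(x) = 2·x
  lim(x→∞) f'(x)/g'(x) = lim(x→∞) (3·x^2 + 2·x)/(2·x)
  = ∞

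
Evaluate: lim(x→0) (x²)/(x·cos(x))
This is a 0/0 indeterminate form.

Apply L'Hôpital's rule: differentiate numerator and denominator separately.
  f(x) = x^2   ⇒   f'(x) = 2·x
  g(x) = x·cos(x)   ⇒   g'(x) = -x·sin(x) + cos(x)
  lim(x→0) f'(x)/g'(x) = lim(x→0) (2·x)/(-x·sin(x) + cos(x))
  = 0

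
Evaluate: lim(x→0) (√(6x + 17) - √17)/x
This is a standard limit.

Factor or rationalize the expression:
  lim(x→0) (√(6x + 17) - √17)/x = 3·sqrt(17)/17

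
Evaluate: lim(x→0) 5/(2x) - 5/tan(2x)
This is an ∞-∞ indeterminate form.

Combine fractions or rationalize to convert ∞-∞ to 0/0 form:
  lim(x→0) 5/(2x) - 5/tan(2x) = 0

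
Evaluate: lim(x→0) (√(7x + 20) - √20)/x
This is a standard limit.

Factor or rationalize the expression:
  lim(x→0) (√(7x + 20) - √20)/x = 7·sqrt(5)/20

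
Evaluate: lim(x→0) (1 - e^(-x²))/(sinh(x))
This is a 0/0 indeterminate form.

Apply L'Hôpital's rule: differentiate numerator and denominator separately.
  f(x) = 1 - e^(-x^2)   ⇒   f'(x) = 2·x·e^(-x^2)
  g(x) = sinh(x)   ⇒   g'(x) = cosh(x)
  lim(x→0) f'(x)/g'(x) = lim(x→0) (2·x·e^(-x^2))/(cosh(x))
  = 0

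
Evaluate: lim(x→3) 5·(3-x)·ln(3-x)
This is a 0·∞ indeterminate form.

Rewrite 0·∞ as a quotient (0/0 or ∞/∞ form), then apply L'Hôpital's rule:
  lim(x→3) 5·(3-x)·ln(3-x) = 0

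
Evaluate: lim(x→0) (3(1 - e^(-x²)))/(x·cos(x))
This is a 0/0 indeterminate form.

Apply L'Hôpital's rule: differentiate numerator and denominator separately.
  f(x) = 3 - 3·e^(-x^2)   ⇒   f'(x) = 6·x·e^(-x^2)
  g(x) = x·cos(x)   ⇒   g'(x) = -x·sin(x) + cos(x)
  lim(x→0) f'(x)/g'(x) = lim(x→0) (6·x·e^(-x^2))/(-x·sin(x) + cos(x))
  = 0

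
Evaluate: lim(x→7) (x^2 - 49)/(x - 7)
This is a standard limit.

Factor or rationalize the expression:
  lim(x→7) (x^2 - 49)/(x - 7) = 14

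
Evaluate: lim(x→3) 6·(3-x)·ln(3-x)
This is a 0·∞ indeterminate form.

Rewrite 0·∞ as a quotient (0/0 or ∞/∞ form), then apply L'Hôpital's rule:
  lim(x→3) 6·(3-x)·ln(3-x) = 0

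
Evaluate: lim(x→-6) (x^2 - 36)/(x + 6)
This is a standard limit.

Factor or rationalize the expression:
  lim(x→-6) (x^2 - 36)/(x + 6) = -12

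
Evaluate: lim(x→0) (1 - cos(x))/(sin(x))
This is a 0/0 indeterminate form.

Apply L'Hôpital's rule: differentiate numerator and denominator separately.
  f(x) = 1 - cos(x)   ⇒   f'(x) = sin(x)
  g(x) = sin(x)   ⇒   g'(x) = cos(x)
  lim(x→0) f'(x)/g'(x) = lim(x→0) (sin(x))/(cos(x))
  = 0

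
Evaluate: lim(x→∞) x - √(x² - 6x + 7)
This is an ∞-∞ indeterminate form.

Combine fractions or rationalize to convert ∞-∞ to 0/0 form:
  lim(x→∞) x - √(x² - 6x + 7) = 3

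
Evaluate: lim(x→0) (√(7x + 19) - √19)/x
This is a standard limit.

Factor or rationalize the expression:
  lim(x→0) (√(7x + 19) - √19)/x = 7·sqrt(19)/38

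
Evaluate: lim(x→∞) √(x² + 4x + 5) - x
This is an ∞-∞ indeterminate form.

Combine fractions or rationalize to convert ∞-∞ to 0/0 form:
  lim(x→∞) √(x² + 4x + 5) - x = 2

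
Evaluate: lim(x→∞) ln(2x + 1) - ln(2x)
This is an ∞-∞ indeterminate form.

Combine fractions or rationalize to convert ∞-∞ to 0/0 form:
  lim(x→∞) ln(2x + 1) - ln(2x) = 0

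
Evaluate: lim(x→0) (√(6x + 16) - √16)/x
This is a standard limit.

Factor or rationalize the expression:
  lim(x→0) (√(6x + 16) - √16)/x = 3/4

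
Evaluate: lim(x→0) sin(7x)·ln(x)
This is a 0·∞ indeterminate form.

Rewrite 0·∞ as a quotient (0/0 or ∞/∞ form), then apply L'Hôpital's rule:
  lim(x→0) sin(7x)·ln(x) = 0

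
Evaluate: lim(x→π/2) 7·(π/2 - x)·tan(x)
This is a 0·∞ indeterminate form.

Rewrite 0·∞ as a quotient (0/0 or ∞/∞ form), then apply L'Hôpital's rule:
  lim(x→π/2) 7·(π/2 - x)·tan(x) = 7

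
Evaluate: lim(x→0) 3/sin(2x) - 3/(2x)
This is an ∞-∞ indeterminate form.

Combine fractions or rationalize to convert ∞-∞ to 0/0 form:
  lim(x→0) 3/sin(2x) - 3/(2x) = 0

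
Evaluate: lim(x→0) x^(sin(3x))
This is an exponential indeterminate form.

For exponential indeterminate forms, take the natural log:
  Let L = lim(x→0) x^(sin(3x))
  Then ln(L) = lim(x→0) [exponent × ln(base)]
  Evaluate using L'Hôpital or standard limits, then exponentiate.
  L = 1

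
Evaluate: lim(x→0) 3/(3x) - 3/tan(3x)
This is an ∞-∞ indeterminate form.

Combine fractions or rationalize to convert ∞-∞ to 0/0 form:
  lim(x→0) 3/(3x) - 3/tan(3x) = 0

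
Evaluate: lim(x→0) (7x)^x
This is an exponential indeterminate form.

For exponential indeterminate forms, take the natural log:
  Let L = lim(x→0) (7x)^x
  Then ln(L) = lim(x→0) [exponent × ln(base)]
  Evaluate using L'Hôpital or standard limits, then exponentiate.
  L = 1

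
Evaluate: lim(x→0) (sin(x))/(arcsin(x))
This is a 0/0 indeterminate form.

Apply L'Hôpital's rule: differentiate numerator and denominator separately.
  f(x) = sin(x)   ⇒   f'(x) = cos(x)
  g(x) = asin(x)   ⇒   g'(x) = 1/sqrt(1 - x^2)
  lim(x→0) f'(x)/g'(x) = lim(x→0) (cos(x))/(1/sqrt(1 - x^2))
  = 1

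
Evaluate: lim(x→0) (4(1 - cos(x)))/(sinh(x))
This is a 0/0 indeterminate form.

Apply L'Hôpital's rule: differentiate numerator and denominator separately.
  f(x) = 4 - 4·cos(x)   ⇒   f'(x) = 4·sin(x)
  g(x) = sinh(x)   ⇒   g'(x) = cosh(x)
  lim(x→0) f'(x)/g'(x) = lim(x→0) (4·sin(x))/(cosh(x))
  = 0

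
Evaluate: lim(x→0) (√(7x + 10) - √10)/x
This is a standard limit.

Factor or rationalize the expression:
  lim(x→0) (√(7x + 10) - √10)/x = 7·sqrt(10)/20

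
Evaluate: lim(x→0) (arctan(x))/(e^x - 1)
This is a 0/0 indeterminate form.

Apply L'Hôpital's rule: differentiate numerator and denominator separately.
  f(x) = atan(x)   ⇒   f'(x) = 1/(x^2 + 1)
  g(x) = e^(x) - 1   ⇒   g'(x) = e^(x)
  lim(x→0) f'(x)/g'(x) = lim(x→0) (1/(x^2 + 1))/(e^(x))
  = 1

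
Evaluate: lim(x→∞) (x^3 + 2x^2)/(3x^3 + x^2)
This is an ∞/∞ indeterminate form.

Apply L'Hôpital's rule: differentiate numerator and denominator separately.
  f(x) = x^3 + 2·x^2   ⇒   f'(x) = 3·x^2 + 4·x
  g(x) = 3·x^3 + x^2   ⇒   g'(x) = 9·x^2 + 2·x
  lim(x→∞) f'(x)/g'(x) = lim(x→∞) (3·x^2 + 4·x)/(9·x^2 + 2·x)
  = 1/3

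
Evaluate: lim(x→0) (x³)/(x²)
This is a 0/0 indeterminate form.

Apply L'Hôpital's rule: differentiate numerator and denominator separately.
  f(x) = x^3   ⇒   f'(x) = 3·x^2
  g(x) = x^2   ⇒   g'(x) = 2·x
  lim(x→0) f'(x)/g'(x) = lim(x→0) (3·x^2)/(2·x)
  = 0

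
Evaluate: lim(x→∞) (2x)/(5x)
This is an ∞/∞ indeterminate form.

Apply L'Hôpital's rule: differentiate numerator and denominator separately.
  f(x) = 2·x   ⇒   f'(x) = 2
  g(x) = 5·x   ⇒   g'(x) = 5
  lim(x→∞) f'(x)/g'(x) = lim(x→∞) (2)/(5)
  = 2/5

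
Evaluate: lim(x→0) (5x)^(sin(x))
This is an exponential indeterminate form.

For exponential indeterminate forms, take the natural log:
  Let L = lim(x→0) (5x)^(sin(x))
  Then ln(L) = lim(x→0) [exponent × ln(base)]
  Evaluate using L'Hôpital or standard limits, then exponentiate.
  L = 1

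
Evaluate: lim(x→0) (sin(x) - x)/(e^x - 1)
This is a 0/0 indeterminate form.

Apply L'Hôpital's rule: differentiate numerator and denominator separately.
  f(x) = -x + sin(x)   ⇒   f'(x) = cos(x) - 1
  g(x) = e^(x) - 1   ⇒   g'(x) = e^(x)
  lim(x→0) f'(x)/g'(x) = lim(x→0) (cos(x) - 1)/(e^(x))
  = 0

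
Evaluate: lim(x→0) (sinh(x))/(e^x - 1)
This is a 0/0 indeterminate form.

Apply L'Hôpital's rule: differentiate numerator and denominator separately.
  f(x) = sinh(x)   ⇒   f'(x) = cosh(x)
  g(x) = e^(x) - 1   ⇒   g'(x) = e^(x)
  lim(x→0) f'(x)/g'(x) = lim(x→0) (cosh(x))/(e^(x))
  = 1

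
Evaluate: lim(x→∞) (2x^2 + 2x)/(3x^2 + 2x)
This is an ∞/∞ indeterminate form.

Apply L'Hôpital's rule: differentiate numerator and denominator separately.
  f(x) = 2·x^2 + 2·x   ⇒   f'(x) = 4·x + 2
  g(x) = 3·x^2 + 2·x   ⇒   g'(x) = 6·x + 2
  lim(x→∞) f'(x)/g'(x) = lim(x→∞) (4·x + 2)/(6·x + 2)
  = 2/3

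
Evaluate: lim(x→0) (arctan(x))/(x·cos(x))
This is a 0/0 indeterminate form.

Apply L'Hôpital's rule: differentiate numerator and denominator separately.
  f(x) = atan(x)   ⇒   f'(x) = 1/(x^2 + 1)
  g(x) = x·cos(x)   ⇒   g'(x) = -x·sin(x) + cos(x)
  lim(x→0) f'(x)/g'(x) = lim(x→0) (1/(x^2 + 1))/(-x·sin(x) + cos(x))
  = 1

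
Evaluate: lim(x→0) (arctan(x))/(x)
This is a 0/0 indeterminate form.

Apply L'Hôpital's rule: differentiate numerator and denominator separately.
  f(x) = atan(x)   ⇒   f'(x) = 1/(x^2 + 1)
  g(x) = x   ⇒   g'(x) = 1
  lim(x→0) f'(x)/g'(x) = lim(x→0) (1/(x^2 + 1))/(1)
  = 1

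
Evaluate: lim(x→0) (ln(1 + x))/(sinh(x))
This is a 0/0 indeterminate form.

Apply L'Hôpital's rule: differentiate numerator and denominator separately.
  f(x) = ln(x + 1)   ⇒   f'(x) = 1/(x + 1)
  g(x) = sinh(x)   ⇒   g'(x) = cosh(x)
  lim(x→0) f'(x)/g'(x) = lim(x→0) (1/(x + 1))/(cosh(x))
  = 1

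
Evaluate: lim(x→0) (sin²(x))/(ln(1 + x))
This is a 0/0 indeterminate form.

Apply L'Hôpital's rule: differentiate numerator and denominator separately.
  f(x) = sin(x)^2   ⇒   f'(x) = 2·sin(x)·cos(x)
  g(x) = ln(x + 1)   ⇒   g'(x) = 1/(x + 1)
  lim(x→0) f'(x)/g'(x) = lim(x→0) (2·sin(x)·cos(x))/(1/(x + 1))
  = 0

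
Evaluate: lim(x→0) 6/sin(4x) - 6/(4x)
This is an ∞-∞ indeterminate form.

Combine fractions or rationalize to convert ∞-∞ to 0/0 form:
  lim(x→0) 6/sin(4x) - 6/(4x) = 0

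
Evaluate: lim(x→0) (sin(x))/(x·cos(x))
This is a 0/0 indeterminate form.

Apply L'Hôpital's rule: differentiate numerator and denominator separately.
  f(x) = sin(x)   ⇒   f'(x) = cos(x)
  g(x) = x·cos(x)   ⇒   g'(x) = -x·sin(x) + cos(x)
  lim(x→0) f'(x)/g'(x) = lim(x→0) (cos(x))/(-x·sin(x) + cos(x))
  = 1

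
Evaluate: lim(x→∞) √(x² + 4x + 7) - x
This is an ∞-∞ indeterminate form.

Combine fractions or rationalize to convert ∞-∞ to 0/0 form:
  lim(x→∞) √(x² + 4x + 7) - x = 2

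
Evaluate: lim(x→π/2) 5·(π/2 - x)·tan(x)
This is a 0·∞ indeterminate form.

Rewrite 0·∞ as a quotient (0/0 or ∞/∞ form), then apply L'Hôpital's rule:
  lim(x→π/2) 5·(π/2 - x)·tan(x) = 5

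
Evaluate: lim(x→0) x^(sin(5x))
This is an exponential indeterminate form.

For exponential indeterminate forms, take the natural log:
  Let L = lim(x→0) x^(sin(5x))
  Then ln(L) = lim(x→0) [exponent × ln(base)]
  Evaluate using L'Hôpital or standard limits, then exponentiate.
  L = 1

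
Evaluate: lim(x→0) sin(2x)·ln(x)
This is a 0·∞ indeterminate form.

Rewrite 0·∞ as a quotient (0/0 or ∞/∞ form), then apply L'Hôpital's rule:
  lim(x→0) sin(2x)·ln(x) = 0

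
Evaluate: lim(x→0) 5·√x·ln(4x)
This is a 0·∞ indeterminate form.

Rewrite 0·∞ as a quotient (0/0 or ∞/∞ form), then apply L'Hôpital's rule:
  lim(x→0) 5·√x·ln(4x) = 0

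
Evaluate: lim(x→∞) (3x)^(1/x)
This is an exponential indeterminate form.

For exponential indeterminate forms, take the natural log:
  Let L = lim(x→∞) (3x)^(1/x)
  Then ln(L) = lim(x→∞) [exponent × ln(base)]
  Evaluate using L'Hôpital or standard limits, then exponentiate.
  L = 1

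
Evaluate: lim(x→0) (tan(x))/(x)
This is a 0/0 indeterminate form.

Apply L'Hôpital's rule: differentiate numerator and denominator separately.
  f(x) = tan(x)   ⇒   f'(x) = tan(x)^2 + 1
  g(x) = x   ⇒   g'(x) = 1
  lim(x→0) f'(x)/g'(x) = lim(x→0) (tan(x)^2 + 1)/(1)
  = 1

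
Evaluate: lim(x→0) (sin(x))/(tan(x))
This is a 0/0 indeterminate form.

Apply L'Hôpital's rule: differentiate numerator and denominator separately.
  f(x) = sin(x)   ⇒   f'(x) = cos(x)
  g(x) = tan(x)   ⇒   g'(x) = tan(x)^2 + 1
  lim(x→0) f'(x)/g'(x) = lim(x→0) (cos(x))/(tan(x)^2 + 1)
  = 1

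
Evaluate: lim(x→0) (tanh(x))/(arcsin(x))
This is a 0/0 indeterminate form.

Apply L'Hôpital's rule: differentiate numerator and denominator separately.
  f(x) = tanh(x)   ⇒   f'(x) = 1 - tanh(x)^2
  g(x) = asin(x)   ⇒   g'(x) = 1/sqrt(1 - x^2)
  lim(x→0) f'(x)/g'(x) = lim(x→0) (1 - tanh(x)^2)/(1/sqrt(1 - x^2))
  = 1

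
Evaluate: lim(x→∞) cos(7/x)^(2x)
This is an exponential indeterminate form.

For exponential indeterminate forms, take the natural log:
  Let L = lim(x→∞) cos(7/x)^(2x)
  Then ln(L) = lim(x→∞) [exponent × ln(base)]
  Evaluate using L'Hôpital or standard limits, then exponentiate.
  L = 1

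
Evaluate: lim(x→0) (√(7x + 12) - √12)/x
This is a standard limit.

Factor or rationalize the expression:
  lim(x→0) (√(7x + 12) - √12)/x = 7·sqrt(3)/12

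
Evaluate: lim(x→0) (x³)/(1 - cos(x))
This is a 0/0 indeterminate form.

Apply L'Hôpital's rule: differentiate numerator and denominator separately.
  f(x) = x^3   ⇒   f'(x) = 3·x^2
  g(x) = 1 - cos(x)   ⇒   g'(x) = sin(x)
  lim(x→0) f'(x)/g'(x) = lim(x→0) (3·x^2)/(sin(x))
  = 0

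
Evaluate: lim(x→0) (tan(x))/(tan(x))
This is a 0/0 indeterminate form.

Apply L'Hôpital's rule: differentiate numerator and denominator separately.
  f(x) = tan(x)   ⇒   f'(x) = tan(x)^2 + 1
  g(x) = tan(x)   ⇒   g'(x) = tan(x)^2 + 1
  lim(x→0) f'(x)/g'(x) = lim(x→0) (tan(x)^2 + 1)/(tan(x)^2 + 1)
  = 1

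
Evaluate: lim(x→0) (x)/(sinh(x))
This is a 0/0 indeterminate form.

Apply L'Hôpital's rule: differentiate numerator and denominator separately.
  f(x) = x   ⇒   f'(x) = 1
  g(x) = sinh(x)   ⇒   g'(x) = cosh(x)
  lim(x→0) f'(x)/g'(x) = lim(x→0) (1)/(cosh(x))
  = 1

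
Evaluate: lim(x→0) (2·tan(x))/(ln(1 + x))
This is a 0/0 indeterminate form.

Apply L'Hôpital's rule: differentiate numerator and denominator separately.
  f(x) = 2·tan(x)   ⇒   f'(x) = 2·tan(x)^2 + 2
  g(x) = ln(x + 1)   ⇒   g'(x) = 1/(x + 1)
  lim(x→0) f'(x)/g'(x) = lim(x→0) (2·tan(x)^2 + 2)/(1/(x + 1))
  = 2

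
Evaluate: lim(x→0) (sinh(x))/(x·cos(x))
This is a 0/0 indeterminate form.

Apply L'Hôpital's rule: differentiate numerator and denominator separately.
  f(x) = sinh(x)   ⇒   f'(x) = cosh(x)
  g(x) = x·cos(x)   ⇒   g'(x) = -x·sin(x) + cos(x)
  lim(x→0) f'(x)/g'(x) = lim(x→0) (cosh(x))/(-x·sin(x) + cos(x))
  = 1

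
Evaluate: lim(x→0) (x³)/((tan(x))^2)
This is a 0/0 indeterminate form.

Apply L'Hôpital's rule: differentiate numerator and denominator separately.
  f(x) = x^3   ⇒   f'(x) = 3·x^2
  g(x) = tan(x)^2   ⇒   g'(x) = (2·tan(x)^2 + 2)·tan(x)
  lim(x→0) f'(x)/g'(x) = lim(x→0) (3·x^2)/((2·tan(x)^2 + 2)·tan(x))
  = 0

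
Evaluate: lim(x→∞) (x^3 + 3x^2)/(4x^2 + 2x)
This is an ∞/∞ indeterminate form.

Apply L'Hôpital's rule: differentiate numerator and denominator separately.
  f(x) = x^3 + 3·x^2   ⇒   f'(x) = 3·x^2 + 6·x
  g(x) = 4·x^2 + 2·x   ⇒   g'(x) = 8·x + 2
  lim(x→∞) f'(x)/g'(x) = lim(x→∞) (3·x^2 + 6·x)/(8·x + 2)
  = ∞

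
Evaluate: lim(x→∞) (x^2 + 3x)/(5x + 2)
This is an ∞/∞ indeterminate form.

Apply L'Hôpital's rule: differentiate numerator and denominator separately.
  f(x) = x^2 + 3·x   ⇒   f'(x) = 2·x + 3
  g(x) = 5·x + 2   ⇒   g'(x) = 5
  lim(x→∞) f'(x)/g'(x) = lim(x→∞) (2·x + 3)/(5)
  = ∞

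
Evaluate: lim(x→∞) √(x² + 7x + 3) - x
This is an ∞-∞ indeterminate form.

Combine fractions or rationalize to convert ∞-∞ to 0/0 form:
  lim(x→∞) √(x² + 7x + 3) - x = 7/2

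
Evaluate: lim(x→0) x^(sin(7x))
This is an exponential indeterminate form.

For exponential indeterminate forms, take the natural log:
  Let L = lim(x→0) x^(sin(7x))
  Then ln(L) = lim(x→0) [exponent × ln(base)]
  Evaluate using L'Hôpital or standard limits, then exponentiate.
  L = 1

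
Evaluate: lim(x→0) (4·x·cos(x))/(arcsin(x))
This is a 0/0 indeterminate form.

Apply L'Hôpital's rule: differentiate numerator and denominator separately.
  f(x) = 4·x·cos(x)   ⇒   f'(x) = -4·x·sin(x) + 4·cos(x)
  g(x) = asin(x)   ⇒   g'(x) = 1/sqrt(1 - x^2)
  lim(x→0) f'(x)/g'(x) = lim(x→0) (-4·x·sin(x) + 4·cos(x))/(1/sqrt(1 - x^2))
  = 4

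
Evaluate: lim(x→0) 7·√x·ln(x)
This is a 0·∞ indeterminate form.

Rewrite 0·∞ as a quotient (0/0 or ∞/∞ form), then apply L'Hôpital's rule:
  lim(x→0) 7·√x·ln(x) = 0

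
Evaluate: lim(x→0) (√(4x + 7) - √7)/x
This is a standard limit.

Factor or rationalize the expression:
  lim(x→0) (√(4x + 7) - √7)/x = 2·sqrt(7)/7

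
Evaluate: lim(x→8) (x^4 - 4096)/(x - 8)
This is a standard limit.

Factor or rationalize the expression:
  lim(x→8) (x^4 - 4096)/(x - 8) = 2048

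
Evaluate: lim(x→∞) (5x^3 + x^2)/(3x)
This is an ∞/∞ indeterminate form.

Apply L'Hôpital's rule: differentiate numerator and denominator separately.
  f(x) = 5·x^3 + x^2   ⇒   f'(x) = 15·x^2 + 2·x
  g(x) = 3·x   ⇒   g'(x) = 3
  lim(x→∞) f'(x)/g'(x) = lim(x→∞) (15·x^2 + 2·x)/(3)
  = ∞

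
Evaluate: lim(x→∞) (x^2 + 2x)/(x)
This is an ∞/∞ indeterminate form.

Apply L'Hôpital's rule: differentiate numerator and denominator separately.
  f(x) = x^2 + 2·x   ⇒   f'(x) = 2·x + 2
  g(x) = x   ⇒   g'(x) = 1
  lim(x→∞) f'(x)/g'(x) = lim(x→∞) (2·x + 2)/(1)
  = ∞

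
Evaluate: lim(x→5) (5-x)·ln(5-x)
This is a 0·∞ indeterminate form.

Rewrite 0·∞ as a quotient (0/0 or ∞/∞ form), then apply L'Hôpital's rule:
  lim(x→5) (5-x)·ln(5-x) = 0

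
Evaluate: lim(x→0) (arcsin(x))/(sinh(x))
This is a 0/0 indeterminate form.

Apply L'Hôpital's rule: differentiate numerator and denominator separately.
  f(x) = asin(x)   ⇒   f'(x) = 1/sqrt(1 - x^2)
  g(x) = sinh(x)   ⇒   g'(x) = cosh(x)
  lim(x→0) f'(x)/g'(x) = lim(x→0) (1/sqrt(1 - x^2))/(cosh(x))
  = 1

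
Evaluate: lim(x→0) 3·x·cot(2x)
This is a 0·∞ indeterminate form.

Rewrite 0·∞ as a quotient (0/0 or ∞/∞ form), then apply L'Hôpital's rule:
  lim(x→0) 3·x·cot(2x) = 3/2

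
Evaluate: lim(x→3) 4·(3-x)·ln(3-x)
This is a 0·∞ indeterminate form.

Rewrite 0·∞ as a quotient (0/0 or ∞/∞ form), then apply L'Hôpital's rule:
  lim(x→3) 4·(3-x)·ln(3-x) = 0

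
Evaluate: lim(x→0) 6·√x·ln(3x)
This is a 0·∞ indeterminate form.

Rewrite 0·∞ as a quotient (0/0 or ∞/∞ form), then apply L'Hôpital's rule:
  lim(x→0) 6·√x·ln(3x) = 0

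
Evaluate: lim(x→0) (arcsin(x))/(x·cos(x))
This is a 0/0 indeterminate form.

Apply L'Hôpital's rule: differentiate numerator and denominator separately.
  f(x) = asin(x)   ⇒   f'(x) = 1/sqrt(1 - x^2)
  g(x) = x·cos(x)   ⇒   g'(x) = -x·sin(x) + cos(x)
  lim(x→0) f'(x)/g'(x) = lim(x→0) (1/sqrt(1 - x^2))/(-x·sin(x) + cos(x))
  = 1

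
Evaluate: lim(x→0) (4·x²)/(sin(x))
This is a 0/0 indeterminate form.

Apply L'Hôpital's rule: differentiate numerator and denominator separately.
  f(x) = 4·x^2   ⇒   f'(x) = 8·x
  g(x) = sin(x)   ⇒   g'(x) = cos(x)
  lim(x→0) f'(x)/g'(x) = lim(x→0) (8·x)/(cos(x))
  = 0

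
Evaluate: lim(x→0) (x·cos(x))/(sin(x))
This is a 0/0 indeterminate form.

Apply L'Hôpital's rule: differentiate numerator and denominator separately.
  f(x) = x·cos(x)   ⇒   f'(x) = -x·sin(x) + cos(x)
  g(x) = sin(x)   ⇒   g'(x) = cos(x)
  lim(x→0) f'(x)/g'(x) = lim(x→0) (-x·sin(x) + cos(x))/(cos(x))
  = 1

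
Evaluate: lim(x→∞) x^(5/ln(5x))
This is an exponential indeterminate form.

For exponential indeterminate forms, take the natural log:
  Let L = lim(x→∞) x^(5/ln(5x))
  Then ln(L) = lim(x→∞) [exponent × ln(base)]
  Evaluate using L'Hôpital or standard limits, then exponentiate.
  L = e^(5)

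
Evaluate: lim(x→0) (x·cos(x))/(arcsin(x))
This is a 0/0 indeterminate form.

Apply L'Hôpital's rule: differentiate numerator and denominator separately.
  f(x) = x·cos(x)   ⇒   f'(x) = -x·sin(x) + cos(x)
  g(x) = asin(x)   ⇒   g'(x) = 1/sqrt(1 - x^2)
  lim(x→0) f'(x)/g'(x) = lim(x→0) (-x·sin(x) + cos(x))/(1/sqrt(1 - x^2))
  = 1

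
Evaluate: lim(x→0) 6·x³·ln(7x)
This is a 0·∞ indeterminate form.

Rewrite 0·∞ as a quotient (0/0 or ∞/∞ form), then apply L'Hôpital's rule:
  lim(x→0) 6·x³·ln(7x) = 0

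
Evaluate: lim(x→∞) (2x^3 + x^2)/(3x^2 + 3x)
This is an ∞/∞ indeterminate form.

Apply L'Hôpital's rule: differentiate numerator and denominator separately.
  f(x) = 2·x^3 + x^2   ⇒   f'(x) = 6·x^2 + 2·x
  g(x) = 3·x^2 + 3·x   ⇒   g'(x) = 6·x + 3
  lim(x→∞) f'(x)/g'(x) = lim(x→∞) (6·x^2 + 2·x)/(6·x + 3)
  = ∞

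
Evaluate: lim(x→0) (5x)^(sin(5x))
This is an exponential indeterminate form.

For exponential indeterminate forms, take the natural log:
  Let L = lim(x→0) (5x)^(sin(5x))
  Then ln(L) = lim(x→0) [exponent × ln(base)]
  Evaluate using L'Hôpital or standard limits, then exponentiate.
  L = 1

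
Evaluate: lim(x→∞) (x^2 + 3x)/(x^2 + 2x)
This is an ∞/∞ indeterminate form.

Apply L'Hôpital's rule: differentiate numerator and denominator separately.
  f(x) = x^2 + 3·x   ⇒   f'(x) = 2·x + 3
  g(x) = x^2 + 2·x   ⇒   g'(x) = 2·x + 2
  lim(x→∞) f'(x)/g'(x) = lim(x→∞) (2·x + 3)/(2·x + 2)
  = 1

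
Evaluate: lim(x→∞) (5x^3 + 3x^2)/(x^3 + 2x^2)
This is an ∞/∞ indeterminate form.

Apply L'Hôpital's rule: differentiate numerator and denominator separately.
  f(x) = 5·x^3 + 3·x^2   ⇒   f'(x) = 15·x^2 + 6·x
  g(x) = x^3 + 2·x^2   ⇒   g'(x) = 3·x^2 + 4·x
  lim(x→∞) f'(x)/g'(x) = lim(x→∞) (15·x^2 + 6·x)/(3·x^2 + 4·x)
  = 5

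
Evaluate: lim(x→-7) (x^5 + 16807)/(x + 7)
This is a standard limit.

Factor or rationalize the expression:
  lim(x→-7) (x^5 + 16807)/(x + 7) = 12005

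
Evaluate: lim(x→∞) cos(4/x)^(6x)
This is an exponential indeterminate form.

For exponential indeterminate forms, take the natural log:
  Let L = lim(x→∞) cos(4/x)^(6x)
  Then ln(L) = lim(x→∞) [exponent × ln(base)]
  Evaluate using L'Hôpital or standard limits, then exponentiate.
  L = 1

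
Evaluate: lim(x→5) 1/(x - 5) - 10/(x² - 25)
This is an ∞-∞ indeterminate form.

Combine fractions or rationalize to convert ∞-∞ to 0/0 form:
  lim(x→5) 1/(x - 5) - 10/(x² - 25) = 1/10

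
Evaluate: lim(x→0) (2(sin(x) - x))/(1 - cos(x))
This is a 0/0 indeterminate form.

Apply L'Hôpital's rule: differentiate numerator and denominator separately.
  f(x) = -2·x + 2·sin(x)   ⇒   f'(x) = 2·cos(x) - 2
  g(x) = 1 - cos(x)   ⇒   g'(x) = sin(x)
  lim(x→0) f'(x)/g'(x) = lim(x→0) (2·cos(x) - 2)/(sin(x))
  = 0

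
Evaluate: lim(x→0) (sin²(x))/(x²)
This is a 0/0 indeterminate form.

Apply L'Hôpital's rule: differentiate numerator and denominator separately.
  f(x) = sin(x)^2   ⇒   f'(x) = 2·sin(x)·cos(x)
  g(x) = x^2   ⇒   g'(x) = 2·x
  lim(x→0) f'(x)/g'(x) = lim(x→0) (2·sin(x)·cos(x))/(2·x)
  = 1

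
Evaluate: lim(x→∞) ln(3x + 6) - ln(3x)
This is an ∞-∞ indeterminate form.

Combine fractions or rationalize to convert ∞-∞ to 0/0 form:
  lim(x→∞) ln(3x + 6) - ln(3x) = 0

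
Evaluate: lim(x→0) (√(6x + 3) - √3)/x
This is a standard limit.

Factor or rationalize the expression:
  lim(x→0) (√(6x + 3) - √3)/x = sqrt(3)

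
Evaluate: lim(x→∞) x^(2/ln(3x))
This is an exponential indeterminate form.

For exponential indeterminate forms, take the natural log:
  Let L = lim(x→∞) x^(2/ln(3x))
  Then ln(L) = lim(x→∞) [exponent × ln(base)]
  Evaluate using L'Hôpital or standard limits, then exponentiate.
  L = e²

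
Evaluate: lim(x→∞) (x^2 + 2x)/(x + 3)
This is an ∞/∞ indeterminate form.

Apply L'Hôpital's rule: differentiate numerator and denominator separately.
  f(x) = x^2 + 2·x   ⇒   f'(x) = 2·x + 2
  g(x) = x + 3   ⇒   g'(x) = 1
  lim(x→∞) f'(x)/g'(x) = lim(x→∞) (2·x + 2)/(1)
  = ∞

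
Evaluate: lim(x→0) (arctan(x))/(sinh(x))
This is a 0/0 indeterminate form.

Apply L'Hôpital's rule: differentiate numerator and denominator separately.
  f(x) = atan(x)   ⇒   f'(x) = 1/(x^2 + 1)
  g(x) = sinh(x)   ⇒   g'(x) = cosh(x)
  lim(x→0) f'(x)/g'(x) = lim(x→0) (1/(x^2 + 1))/(cosh(x))
  = 1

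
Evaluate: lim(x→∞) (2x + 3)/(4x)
This is an ∞/∞ indeterminate form.

Apply L'Hôpital's rule: differentiate numerator and denominator separately.
  f(x) = 2·x + 3   ⇒   f'(x) = 2
  g(x) = 4·x   ⇒   g'(x) = 4
  lim(x→∞) f'(x)/g'(x) = lim(x→∞) (2)/(4)
  = 1/2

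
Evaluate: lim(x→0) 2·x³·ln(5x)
This is a 0·∞ indeterminate form.

Rewrite 0·∞ as a quotient (0/0 or ∞/∞ form), then apply L'Hôpital's rule:
  lim(x→0) 2·x³·ln(5x) = 0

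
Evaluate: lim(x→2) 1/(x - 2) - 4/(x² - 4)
This is an ∞-∞ indeterminate form.

Combine fractions or rationalize to convert ∞-∞ to 0/0 form:
  lim(x→2) 1/(x - 2) - 4/(x² - 4) = 1/4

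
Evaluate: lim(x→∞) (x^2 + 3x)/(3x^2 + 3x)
This is an ∞/∞ indeterminate form.

Apply L'Hôpital's rule: differentiate numerator and denominator separately.
  f(x) = x^2 + 3·x   ⇒   f'(x) = 2·x + 3
  g(x) = 3·x^2 + 3·x   ⇒   g'(x) = 6·x + 3
  lim(x→∞) f'(x)/g'(x) = lim(x→∞) (2·x + 3)/(6·x + 3)
  = 1/3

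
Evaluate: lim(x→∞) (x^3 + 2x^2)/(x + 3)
This is an ∞/∞ indeterminate form.

Apply L'Hôpital's rule: differentiate numerator and denominator separately.
  f(x) = x^3 + 2·x^2   ⇒   f'(x) = 3·x^2 + 4·x
  g(x) = x + 3   ⇒   g'(x) = 1
  lim(x→∞) f'(x)/g'(x) = lim(x→∞) (3·x^2 + 4·x)/(1)
  = ∞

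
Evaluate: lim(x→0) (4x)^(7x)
This is an exponential indeterminate form.

For exponential indeterminate forms, take the natural log:
  Let L = lim(x→0) (4x)^(7x)
  Then ln(L) = lim(x→0) [exponent × ln(base)]
  Evaluate using L'Hôpital or standard limits, then exponentiate.
  L = 1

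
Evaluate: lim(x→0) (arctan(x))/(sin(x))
This is a 0/0 indeterminate form.

Apply L'Hôpital's rule: differentiate numerator and denominator separately.
  f(x) = atan(x)   ⇒   f'(x) = 1/(x^2 + 1)
  g(x) = sin(x)   ⇒   g'(x) = cos(x)
  lim(x→0) f'(x)/g'(x) = lim(x→0) (1/(x^2 + 1))/(cos(x))
  = 1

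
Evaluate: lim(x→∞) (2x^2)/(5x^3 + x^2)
This is an ∞/∞ indeterminate form.

Apply L'Hôpital's rule: differentiate numerator and denominator separately.
  f(x) = 2·x^2   ⇒   f'(x) = 4·x
  g(x) = 5·x^3 + x^2   ⇒   g'(x) = 15·x^2 + 2·x
  lim(x→∞) f'(x)/g'(x) = lim(x→∞) (4·x)/(15·x^2 + 2·x)
  = 0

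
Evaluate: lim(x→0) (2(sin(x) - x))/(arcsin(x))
This is a 0/0 indeterminate form.

Apply L'Hôpital's rule: differentiate numerator and denominator separately.
  f(x) = -2·x + 2·sin(x)   ⇒   f'(x) = 2·cos(x) - 2
  g(x) = asin(x)   ⇒   g'(x) = 1/sqrt(1 - x^2)
  lim(x→0) f'(x)/g'(x) = lim(x→0) (2·cos(x) - 2)/(1/sqrt(1 - x^2))
  = 0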